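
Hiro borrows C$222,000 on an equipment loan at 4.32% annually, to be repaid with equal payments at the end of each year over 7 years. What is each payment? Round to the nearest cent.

Annuity-PV factor = 5.931714; PMT = 222000 / 5.931714 = 37,425.9444

C$37,425.94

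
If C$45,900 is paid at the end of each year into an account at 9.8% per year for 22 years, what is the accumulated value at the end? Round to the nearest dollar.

FV = 45900 × [(1+0.098)^22 − 1] / 0.098 = 45900 × 69.600056 = 3,194,642.5524

C$3,194,643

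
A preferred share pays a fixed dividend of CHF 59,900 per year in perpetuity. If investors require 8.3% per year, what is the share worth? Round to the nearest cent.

CHF 721,686.75

PV = C/r = 59900/0.083 = 721,686.7470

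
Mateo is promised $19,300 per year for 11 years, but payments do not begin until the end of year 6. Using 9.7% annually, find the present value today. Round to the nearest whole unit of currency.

$80,007

PV at t=5 (ordinary 11-year annuity): 19300 × a(11|0.097) = 19300 × 6.585744 = 127,104.8596
Discount back 5 years: 127,104.8596 × (1+0.097)^(−5) = 127,104.8596 × 0.629458 = 80,007.1900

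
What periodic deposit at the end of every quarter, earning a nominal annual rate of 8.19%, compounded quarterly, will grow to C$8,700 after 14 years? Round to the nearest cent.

C$84.37

i = 0.0819/4 = 0.020475 per quarter; n = 14·4 = 56.
FV-annuity factor = 103.112780; PMT = 8700 / 103.112780 = 84.3736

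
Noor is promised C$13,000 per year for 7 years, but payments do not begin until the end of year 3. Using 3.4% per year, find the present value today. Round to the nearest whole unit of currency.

C$74,626

Value one period before first payment (t=2): 13000 × [1 − (1+0.034)^(−7)] / 0.034 = 13000 × 6.137428 = 79,786.5649
Discount back 2 years: 79,786.5649 × (1+0.034)^(−2) = 79,786.5649 × 0.935317 = 74,625.7467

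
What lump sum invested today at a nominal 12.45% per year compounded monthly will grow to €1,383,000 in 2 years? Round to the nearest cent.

With 12 periods per year: i = 0.010375, n = 24.
PV = FV·(1+i)^(−n) = 1,383,000 × 0.780581 = 1,079,543.0772

€1,079,543.08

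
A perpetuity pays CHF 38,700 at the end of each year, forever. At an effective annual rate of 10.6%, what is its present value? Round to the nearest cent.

CHF 365,094.34

PV = PMT / i = 38700 / 0.106 = 365,094.3396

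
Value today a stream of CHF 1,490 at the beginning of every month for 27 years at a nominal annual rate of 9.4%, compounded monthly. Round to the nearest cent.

CHF 176,403.04

With 12 periods per year: i = 0.00783333, n = 324.
PV = PMT · [1 − (1+i)^(−n)] / i × (1+i) = 1490 · 118.391301 = 176,403.0392
(Beginning-of-period payments → annuity-due factor ×(1+i).)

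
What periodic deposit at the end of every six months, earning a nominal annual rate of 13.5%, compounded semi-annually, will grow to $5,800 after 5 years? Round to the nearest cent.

$424.77

Periodic rate i = 0.135/2 = 0.0675; n = 5 × 2 = 10 periods.
PMT = 5800 / ( [(1+0.0675)^10 − 1] / 0.0675 ) = 5800 / 13.654372 = 424.7724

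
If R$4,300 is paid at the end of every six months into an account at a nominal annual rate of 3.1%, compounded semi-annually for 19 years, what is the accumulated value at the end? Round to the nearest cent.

R$220,287.95

With 2 periods per year: i = 0.0155, n = 38.
Accumulation factor s(38|0.0155) = 51.229755; FV = 4300 × 51.229755 = 220,287.9461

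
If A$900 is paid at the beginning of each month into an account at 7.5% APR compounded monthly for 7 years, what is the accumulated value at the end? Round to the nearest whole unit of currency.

A$99,648

i = 0.075/12 = 0.00625 per month; n = 7·12 = 84.
FV = 900 × [(1+0.00625)^84 − 1] / 0.00625 × (1+i) = 900 × 110.719571 = 99,647.6135
(Beginning-of-period payments → annuity-due factor ×(1+i).)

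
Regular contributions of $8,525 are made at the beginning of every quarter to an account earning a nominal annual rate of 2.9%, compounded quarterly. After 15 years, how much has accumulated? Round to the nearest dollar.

$642,578

With 4 periods per year: i = 0.00725, n = 60.
FV = PMT · [(1+i)^n − 1] / i × (1+i) = 8525 · 75.375707 = 642,577.9029
(Beginning-of-period payments → annuity-due factor ×(1+i).)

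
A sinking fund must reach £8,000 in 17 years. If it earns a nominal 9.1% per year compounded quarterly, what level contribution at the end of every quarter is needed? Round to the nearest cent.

£50.32

With 4 periods per year: i = 0.02275, n = 68.
FV-annuity factor = 158.972806; PMT = 8000 / 158.972806 = 50.3231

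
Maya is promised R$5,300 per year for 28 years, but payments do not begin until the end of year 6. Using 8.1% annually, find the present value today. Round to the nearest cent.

PV at t=5 (ordinary 28-year annuity): 5300 × a(28|0.081) = 5300 × 10.951253 = 58,041.6396
Discount back 5 years: 58,041.6396 × (1+0.081)^(−5) = 58,041.6396 × 0.677441 = 39,319.7912

R$39,319.79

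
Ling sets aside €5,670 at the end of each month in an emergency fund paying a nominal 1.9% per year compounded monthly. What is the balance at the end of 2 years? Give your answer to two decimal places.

€138,586.80

With 12 periods per year: i = 0.00158333, n = 24.
FV = PMT · [(1+i)^n − 1] / i = 5670 · 24.442117 = 138,586.8006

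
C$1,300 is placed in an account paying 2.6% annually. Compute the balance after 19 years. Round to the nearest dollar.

C$2,117

1,300 × (1+0.026)^19 = 1,300 × 1.628545 = 2,117.1089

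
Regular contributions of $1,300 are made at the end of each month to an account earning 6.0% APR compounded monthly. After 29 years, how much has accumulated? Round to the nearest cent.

$1,214,900.90

With 12 periods per year: i = 0.005, n = 348.
FV = 1300 × [(1+0.005)^348 − 1] / 0.005 = 1300 × 934.539150 = 1,214,900.8953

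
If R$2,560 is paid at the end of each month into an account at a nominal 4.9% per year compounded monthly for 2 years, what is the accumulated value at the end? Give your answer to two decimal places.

R$64,413.40

Periodic rate i = 0.049/12 = 0.00408333; n = 2 × 12 = 24 periods.
FV = PMT · [(1+i)^n − 1] / i = 2560 · 25.161483 = 64,413.3960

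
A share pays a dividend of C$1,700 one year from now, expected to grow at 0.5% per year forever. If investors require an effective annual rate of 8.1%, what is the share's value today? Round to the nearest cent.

PV = D₁/(r − g) = 1700/(0.081 − 0.005) = 22,368.4211

C$22,368.42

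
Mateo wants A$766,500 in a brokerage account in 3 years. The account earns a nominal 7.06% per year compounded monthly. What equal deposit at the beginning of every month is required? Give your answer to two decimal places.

A$19,066.58

Periodic rate i = 0.0706/12 = 0.00588333; n = 3 × 12 = 36 periods.
PMT = 766500 / ( [(1+0.00588333)^36 − 1] / 0.00588333 × (1+i) ) = 766500 / 40.201236 = 19,066.5777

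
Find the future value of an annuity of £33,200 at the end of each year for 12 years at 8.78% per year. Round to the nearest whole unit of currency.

£659,951

Accumulation factor s(12|0.0878) = 19.878049; FV = 33200 × 19.878049 = 659,951.2224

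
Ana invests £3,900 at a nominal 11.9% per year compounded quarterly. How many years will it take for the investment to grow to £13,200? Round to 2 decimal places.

10.40 years

Periodic rate i = 0.119/4 = 0.02975.
n = ln(13200/3900) / ln(1+0.02975) = ln(3.38462) / 0.029316 = 41.5895 quarters
= 41.5895/4 years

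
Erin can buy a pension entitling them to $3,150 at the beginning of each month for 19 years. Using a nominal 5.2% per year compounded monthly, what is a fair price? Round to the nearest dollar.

$457,671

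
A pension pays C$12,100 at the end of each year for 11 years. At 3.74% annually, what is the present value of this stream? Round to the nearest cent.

PV = 12100 × [1 − (1+0.0374)^(−11)] / 0.0374 = 12100 × 8.884618 = 107,503.8775

C$107,503.88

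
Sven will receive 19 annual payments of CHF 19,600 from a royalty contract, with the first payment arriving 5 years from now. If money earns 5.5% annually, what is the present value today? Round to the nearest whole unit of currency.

CHF 183,650

Value one period before first payment (t=4): 19600 × [1 − (1+0.055)^(−19)] / 0.055 = 19600 × 11.607654 = 227,510.0090
Discount back 4 years: 227,510.0090 × (1+0.055)^(−4) = 227,510.0090 × 0.807217 = 183,649.8886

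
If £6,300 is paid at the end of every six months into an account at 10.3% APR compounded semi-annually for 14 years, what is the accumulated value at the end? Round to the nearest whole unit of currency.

Periodic rate i = 0.103/2 = 0.0515; n = 14 × 2 = 28 periods.
Accumulation factor s(28|0.0515) = 59.805751; FV = 6300 × 59.805751 = 376,776.2319

£376,776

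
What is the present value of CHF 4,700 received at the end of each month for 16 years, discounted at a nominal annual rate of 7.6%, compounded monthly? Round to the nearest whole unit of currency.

i = 0.076/12 = 0.00633333 per month; n = 16·12 = 192.
PV = PMT · [1 − (1+i)^(−n)] / i = 4700 · 110.912806 = 521,290.1891

CHF 521,290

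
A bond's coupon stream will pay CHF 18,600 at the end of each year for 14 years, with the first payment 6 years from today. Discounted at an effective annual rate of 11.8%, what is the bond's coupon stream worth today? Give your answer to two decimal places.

Value one period before first payment (t=5): 18600 × [1 − (1+0.118)^(−14)] / 0.118 = 18600 × 6.696572 = 124,556.2435
PV₀ = 124,556.2435 / (1+0.118)^5 = 124,556.2435 / 1.746663 = 71,310.9930

CHF 71,310.99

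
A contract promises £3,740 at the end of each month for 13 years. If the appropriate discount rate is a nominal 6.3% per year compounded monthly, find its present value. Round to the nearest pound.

With 12 periods per year: i = 0.00525, n = 156.
PV = PMT · [1 − (1+i)^(−n)] / i = 3740 · 106.320412 = 397,638.3424

£397,638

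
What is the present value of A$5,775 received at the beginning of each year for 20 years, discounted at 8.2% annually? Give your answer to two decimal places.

PV = PMT · [1 − (1+i)^(−n)] / i × (1+i) = 5775 · 10.466972 = 60,446.7649
Payments are at the start of each period, so multiply by (1+i).

A$60,446.76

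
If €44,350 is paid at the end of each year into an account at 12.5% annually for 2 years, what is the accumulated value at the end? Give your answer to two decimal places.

Accumulation factor s(2|0.125) = 2.125000; FV = 44350 × 2.125000 = 94,243.7500

€94,243.75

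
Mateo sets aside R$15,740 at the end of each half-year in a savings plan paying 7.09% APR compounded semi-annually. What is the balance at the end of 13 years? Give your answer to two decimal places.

R$654,357.45

Periodic rate i = 0.0709/2 = 0.03545; n = 13 × 2 = 26 periods.
FV = 15740 × [(1+0.03545)^26 − 1] / 0.03545 = 15740 × 41.572900 = 654,357.4529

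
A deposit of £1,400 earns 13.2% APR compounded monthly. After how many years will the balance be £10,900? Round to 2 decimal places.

Periodic rate i = 0.132/12 = 0.011.
n = ln(10900/1400) / ln(1+0.011) = ln(7.78571) / 0.010940 = 187.5961 months
= 187.5961/12 years

15.63 years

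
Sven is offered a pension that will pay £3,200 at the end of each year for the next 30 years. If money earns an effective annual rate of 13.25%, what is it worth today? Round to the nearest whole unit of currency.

£23,573

PV = 3200 × [1 − (1+0.1325)^(−30)] / 0.1325 = 3200 × 7.366603 = 23,573.1298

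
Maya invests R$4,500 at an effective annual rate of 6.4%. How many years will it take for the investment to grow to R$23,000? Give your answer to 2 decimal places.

(1+i)^n = 23000/4500 = 5.11111, so n = ln 5.11111 / ln 1.064 = 26.2982 years

26.30 years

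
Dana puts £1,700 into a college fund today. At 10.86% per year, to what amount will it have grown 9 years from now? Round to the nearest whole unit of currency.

£4,300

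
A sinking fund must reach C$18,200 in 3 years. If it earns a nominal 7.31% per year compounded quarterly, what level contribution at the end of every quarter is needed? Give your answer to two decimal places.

C$1,370.20

With 4 periods per year: i = 0.018275, n = 12.
FV-annuity factor = 13.282736; PMT = 18200 / 13.282736 = 1,370.1996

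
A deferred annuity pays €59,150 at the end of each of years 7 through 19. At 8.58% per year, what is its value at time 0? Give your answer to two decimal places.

Value one period before first payment (t=6): 59150 × [1 − (1+0.0858)^(−13)] / 0.0858 = 59150 × 7.657729 = 452,954.6878
PV₀ = 452,954.6878 / (1+0.0858)^6 = 452,954.6878 / 1.638698 = 276,411.2626

€276,411.26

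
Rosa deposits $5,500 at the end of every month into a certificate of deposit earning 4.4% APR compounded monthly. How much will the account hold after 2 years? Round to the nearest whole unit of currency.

Periodic rate i = 0.044/12 = 0.00366667; n = 2 × 12 = 24 periods.
FV = 5500 × [(1+0.00366667)^24 − 1] / 0.00366667 = 5500 × 25.039743 = 137,718.5873

$137,719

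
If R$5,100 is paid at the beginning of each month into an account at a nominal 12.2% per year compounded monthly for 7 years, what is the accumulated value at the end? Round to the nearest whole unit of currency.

R$678,482

i = 0.122/12 = 0.0101667 per month; n = 7·12 = 84.
FV = PMT · [(1+i)^n − 1] / i × (1+i) = 5100 · 133.035679 = 678,481.9612
(Beginning-of-period payments → annuity-due factor ×(1+i).)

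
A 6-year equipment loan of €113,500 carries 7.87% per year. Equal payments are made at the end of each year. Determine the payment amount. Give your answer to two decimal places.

€24,455.05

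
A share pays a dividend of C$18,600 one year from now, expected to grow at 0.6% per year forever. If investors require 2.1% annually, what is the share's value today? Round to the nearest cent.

C$1,240,000.00

PV = D₁/(r − g) = 18600/(0.021 − 0.006) = 1,240,000.0000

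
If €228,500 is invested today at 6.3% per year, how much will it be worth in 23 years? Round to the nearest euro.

€931,432

FV = 228,500 × (1 + 0.063)^23 = 931,432.2876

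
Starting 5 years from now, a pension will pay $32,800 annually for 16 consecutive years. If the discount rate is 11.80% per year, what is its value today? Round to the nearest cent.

PV at t=4 (ordinary 16-year annuity): 32800 × a(16|0.118) = 32800 × 7.052087 = 231,308.4389
Discount back 4 years: 231,308.4389 × (1+0.118)^(−4) = 231,308.4389 × 0.640078 = 148,055.4039

$148,055.40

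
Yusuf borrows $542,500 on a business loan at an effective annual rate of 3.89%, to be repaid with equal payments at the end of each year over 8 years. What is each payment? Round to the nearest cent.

$80,210.76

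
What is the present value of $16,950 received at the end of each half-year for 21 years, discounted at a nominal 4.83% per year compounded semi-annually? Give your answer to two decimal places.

With 2 periods per year: i = 0.02415, n = 42.
PV = 16950 × [1 − (1+0.02415)^(−42)] / 0.02415 = 16950 × 26.208940 = 444,241.5273

$444,241.53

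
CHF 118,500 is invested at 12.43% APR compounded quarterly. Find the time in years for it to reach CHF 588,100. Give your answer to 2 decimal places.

13.09 years

Periodic rate i = 0.1243/4 = 0.031075.
(1+i)^n = 588100/118500 = 4.96287, so n = ln 4.96287 / ln 1.03107 = 52.3491 quarters
= 52.3491/4 years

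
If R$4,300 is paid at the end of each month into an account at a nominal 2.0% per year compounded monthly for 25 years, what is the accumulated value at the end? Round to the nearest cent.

R$1,671,930.84

With 12 periods per year: i = 0.00166667, n = 300.
FV = PMT · [(1+i)^n − 1] / i = 4300 · 388.821125 = 1,671,930.8383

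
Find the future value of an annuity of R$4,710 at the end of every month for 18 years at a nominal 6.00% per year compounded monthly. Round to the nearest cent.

Periodic rate i = 0.06/12 = 0.005; n = 18 × 12 = 216 periods.
FV = 4710 × [(1+0.005)^216 − 1] / 0.005 = 4710 × 387.353194 = 1,824,433.5457

R$1,824,433.55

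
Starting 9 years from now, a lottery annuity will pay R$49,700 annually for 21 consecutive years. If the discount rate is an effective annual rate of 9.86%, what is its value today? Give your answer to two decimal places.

PV at t=8 (ordinary 21-year annuity): 49700 × a(21|0.0986) = 49700 × 8.734348 = 434,097.0876
Discount back 8 years: 434,097.0876 × (1+0.0986)^(−8) = 434,097.0876 × 0.471285 = 204,583.2694

R$204,583.27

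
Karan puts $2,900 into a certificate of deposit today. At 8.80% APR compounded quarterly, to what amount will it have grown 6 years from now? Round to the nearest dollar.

$4,889

With 4 periods per year: i = 0.022, n = 24.
FV = 2,900 × (1 + 0.022)^24 = 4,888.9939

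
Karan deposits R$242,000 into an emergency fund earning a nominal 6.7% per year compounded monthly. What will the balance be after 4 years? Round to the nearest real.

R$316,142

i = 0.067/12 = 0.00558333 per month; n = 4·12 = 48.
242,000 × (1+0.00558333)^48 = 242,000 × 1.306373 = 316,142.2697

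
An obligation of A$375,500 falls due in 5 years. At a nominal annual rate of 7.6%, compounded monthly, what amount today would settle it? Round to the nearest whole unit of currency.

A$257,098

Periodic rate i = 0.076/12 = 0.00633333; n = 5 × 12 = 60 periods.
Discount factor = (1+0.00633333)^(−60) = 0.684681; PV = 375,500 × 0.684681 = 257,097.8490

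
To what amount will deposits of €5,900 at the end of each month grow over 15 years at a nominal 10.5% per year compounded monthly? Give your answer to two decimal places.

€2,560,775.85

With 12 periods per year: i = 0.00875, n = 180.
FV = 5900 × [(1+0.00875)^180 − 1] / 0.00875 = 5900 × 434.029805 = 2,560,775.8514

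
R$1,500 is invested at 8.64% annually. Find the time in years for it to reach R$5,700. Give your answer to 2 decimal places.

n = ln(5700/1500) / ln(1+0.0864) = ln(3.80000) / 0.082869 = 16.1097 years

16.11 years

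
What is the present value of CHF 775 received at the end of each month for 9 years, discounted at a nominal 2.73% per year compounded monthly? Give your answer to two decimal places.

CHF 74,135.94

i = 0.0273/12 = 0.002275 per month; n = 9·12 = 108.
PV = 775 × [1 − (1+0.002275)^(−108)] / 0.002275 = 775 × 95.659281 = 74,135.9425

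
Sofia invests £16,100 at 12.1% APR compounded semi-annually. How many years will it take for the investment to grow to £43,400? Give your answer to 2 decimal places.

Periodic rate i = 0.121/2 = 0.0605.
(1+i)^n = 43400/16100 = 2.69565, so n = ln 2.69565 / ln 1.0605 = 16.8817 half-years
= 16.8817/2 years

8.44 years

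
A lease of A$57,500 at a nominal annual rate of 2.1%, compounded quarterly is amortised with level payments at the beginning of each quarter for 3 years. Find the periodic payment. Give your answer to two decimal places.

i = 0.021/4 = 0.00525 per quarter; n = 3·4 = 12.
Annuity-PV factor × (1+i) = 11.661240; PMT = 57500 / 11.661240 = 4,930.8649

A$4,930.86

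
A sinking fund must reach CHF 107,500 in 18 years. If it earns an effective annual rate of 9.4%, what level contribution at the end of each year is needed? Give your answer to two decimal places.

CHF 2,502.09

PMT = 107500 / ( [(1+0.094)^18 − 1] / 0.094 ) = 107500 / 42.964066 = 2,502.0909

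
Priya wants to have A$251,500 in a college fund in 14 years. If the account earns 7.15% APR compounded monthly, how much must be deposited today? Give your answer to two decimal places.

A$92,704.16

With 12 periods per year: i = 0.00595833, n = 168.
Discount factor = (1+0.00595833)^(−168) = 0.368605; PV = 251,500 × 0.368605 = 92,704.1595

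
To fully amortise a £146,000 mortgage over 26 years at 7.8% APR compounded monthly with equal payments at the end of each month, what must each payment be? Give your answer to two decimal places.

£1,093.90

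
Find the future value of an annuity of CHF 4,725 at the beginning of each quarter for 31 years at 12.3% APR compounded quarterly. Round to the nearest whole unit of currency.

CHF 6,613,736

Periodic rate i = 0.123/4 = 0.03075; n = 31 × 4 = 124 periods.
Accumulation factor s(124|0.03075) × (1+i) = 1399.732525; FV = 4725 × 1399.732525 = 6,613,736.1801
Payments are at the start of each period, so multiply by (1+i).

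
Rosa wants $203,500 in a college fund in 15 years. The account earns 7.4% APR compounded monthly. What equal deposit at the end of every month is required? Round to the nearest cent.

i = 0.074/12 = 0.00616667 per month; n = 15·12 = 180.
FV-annuity factor = 328.221634; PMT = 203500 / 328.221634 = 620.0079

$620.01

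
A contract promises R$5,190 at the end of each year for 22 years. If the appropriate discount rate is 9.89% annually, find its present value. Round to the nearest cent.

R$45,887.16

PV = PMT · [1 − (1+i)^(−n)] / i = 5190 · 8.841457 = 45,887.1612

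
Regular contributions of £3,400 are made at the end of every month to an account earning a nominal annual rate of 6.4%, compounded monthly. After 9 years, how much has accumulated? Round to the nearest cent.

i = 0.064/12 = 0.00533333 per month; n = 9·12 = 108.
Accumulation factor s(108|0.00533333) = 145.535232; FV = 3400 × 145.535232 = 494,819.7874

£494,819.79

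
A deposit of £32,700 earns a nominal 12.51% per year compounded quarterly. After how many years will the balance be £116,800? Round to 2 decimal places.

10.33 years

Periodic rate i = 0.1251/4 = 0.031275.
(1+i)^n = 116800/32700 = 3.57187, so n = ln 3.57187 / ln 1.03127 = 41.3395 quarters
= 41.3395/4 years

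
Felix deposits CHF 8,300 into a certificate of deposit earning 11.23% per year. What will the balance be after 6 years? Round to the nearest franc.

CHF 15,718

FV = 8,300 × (1 + 0.1123)^6 = 15,718.4499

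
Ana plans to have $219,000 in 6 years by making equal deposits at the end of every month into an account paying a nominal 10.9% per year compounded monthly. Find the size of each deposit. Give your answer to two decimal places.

Periodic rate i = 0.109/12 = 0.00908333; n = 6 × 12 = 72 periods.
PMT = 219000 / ( [(1+0.00908333)^72 − 1] / 0.00908333 ) = 219000 / 101.014528 = 2,168.0050

$2,168.00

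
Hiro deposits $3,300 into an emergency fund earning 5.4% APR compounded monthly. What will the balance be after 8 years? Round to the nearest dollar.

$5,078

With 12 periods per year: i = 0.0045, n = 96.
FV = 3,300 × (1 + 0.0045)^96 = 5,078.1823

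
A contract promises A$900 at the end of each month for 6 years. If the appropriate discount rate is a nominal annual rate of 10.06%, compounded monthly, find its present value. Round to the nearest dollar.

With 12 periods per year: i = 0.00838333, n = 72.
PV = 900 × [1 − (1+0.00838333)^(−72)] / 0.00838333 = 900 × 53.890608 = 48,501.5474

A$48,502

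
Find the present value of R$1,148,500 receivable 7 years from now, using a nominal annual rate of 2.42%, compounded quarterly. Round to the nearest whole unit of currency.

Periodic rate i = 0.0242/4 = 0.00605; n = 7 × 4 = 28 periods.
PV = FV·(1+i)^(−n) = 1,148,500 × 0.844602 = 970,025.5386

R$970,026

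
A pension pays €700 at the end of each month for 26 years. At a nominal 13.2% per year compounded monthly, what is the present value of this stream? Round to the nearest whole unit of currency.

With 12 periods per year: i = 0.011, n = 312.
PV = PMT · [1 − (1+i)^(−n)] / i = 700 · 87.915126 = 61,540.5879

€61,541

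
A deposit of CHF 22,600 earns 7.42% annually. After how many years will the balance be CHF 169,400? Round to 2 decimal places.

(1+i)^n = 169400/22600 = 7.49558, so n = ln 7.49558 / ln 1.0742 = 28.1422 years

28.14 years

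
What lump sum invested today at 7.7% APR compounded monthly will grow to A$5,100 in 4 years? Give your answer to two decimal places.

i = 0.077/12 = 0.00641667 per month; n = 4·12 = 48.
PV = 5,100 / (1 + 0.00641667)^48 = 5,100 / 1.359363 = 3,751.7579

A$3,751.76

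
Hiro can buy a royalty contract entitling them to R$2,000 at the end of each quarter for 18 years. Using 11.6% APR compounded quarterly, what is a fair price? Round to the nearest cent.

R$60,160.61

i = 0.116/4 = 0.029 per quarter; n = 18·4 = 72.
PV = 2000 × [1 − (1+0.029)^(−72)] / 0.029 = 2000 × 30.080303 = 60,160.6053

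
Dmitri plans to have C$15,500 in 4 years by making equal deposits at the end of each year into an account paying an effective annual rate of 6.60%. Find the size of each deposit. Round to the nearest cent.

PMT = 15500 / ( [(1+0.066)^4 − 1] / 0.066 ) = 15500 / 4.413711 = 3,511.7837

C$3,511.78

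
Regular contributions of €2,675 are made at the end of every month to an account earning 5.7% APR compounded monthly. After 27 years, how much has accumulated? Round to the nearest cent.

i = 0.057/12 = 0.00475 per month; n = 27·12 = 324.
FV = PMT · [(1+i)^n − 1] / i = 2675 · 766.943165 = 2,051,572.9657

€2,051,572.97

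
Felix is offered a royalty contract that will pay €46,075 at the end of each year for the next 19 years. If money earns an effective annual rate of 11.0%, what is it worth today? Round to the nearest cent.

€361,195.48

PV = 46075 × [1 − (1+0.11)^(−19)] / 0.11 = 46075 × 7.839294 = 361,195.4807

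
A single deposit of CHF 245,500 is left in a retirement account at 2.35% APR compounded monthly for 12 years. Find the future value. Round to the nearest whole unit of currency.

CHF 325,389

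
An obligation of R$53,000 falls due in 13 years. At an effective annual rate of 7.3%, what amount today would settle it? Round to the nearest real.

PV = FV·(1+i)^(−n) = 53,000 × 0.400132 = 21,207.0121

R$21,207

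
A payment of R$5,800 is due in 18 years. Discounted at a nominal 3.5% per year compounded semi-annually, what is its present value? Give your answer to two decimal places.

i = 0.035/2 = 0.0175 per half-year; n = 18·2 = 36.
PV = FV·(1+i)^(−n) = 5,800 × 0.535502 = 3,105.9106

R$3,105.91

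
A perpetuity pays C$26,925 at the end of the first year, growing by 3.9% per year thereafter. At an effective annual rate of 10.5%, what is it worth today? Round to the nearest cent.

PV = PMT / (i − g) = 26925 / (0.105 − 0.039) = 26925 / 0.066000 = 407,954.5455

C$407,954.55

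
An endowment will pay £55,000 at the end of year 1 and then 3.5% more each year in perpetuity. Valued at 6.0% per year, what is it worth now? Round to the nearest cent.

£2,200,000.00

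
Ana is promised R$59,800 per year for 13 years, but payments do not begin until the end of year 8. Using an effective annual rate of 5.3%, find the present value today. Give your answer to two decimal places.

Value one period before first payment (t=7): 59800 × [1 − (1+0.053)^(−13)] / 0.053 = 59800 × 9.226187 = 551,725.9823
PV₀ = 551,725.9823 / (1+0.053)^7 = 551,725.9823 / 1.435485 = 384,348.1883

R$384,348.19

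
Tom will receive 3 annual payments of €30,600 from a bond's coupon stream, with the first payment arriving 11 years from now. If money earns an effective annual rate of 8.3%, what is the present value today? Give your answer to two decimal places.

Value one period before first payment (t=10): 30600 × [1 − (1+0.083)^(−3)] / 0.083 = 30600 × 2.563210 = 78,434.2318
PV₀ = 78,434.2318 / (1+0.083)^10 = 78,434.2318 / 2.219650 = 35,336.3006

€35,336.30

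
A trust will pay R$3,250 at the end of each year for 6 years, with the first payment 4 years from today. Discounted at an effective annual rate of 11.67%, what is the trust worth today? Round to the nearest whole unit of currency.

R$9,686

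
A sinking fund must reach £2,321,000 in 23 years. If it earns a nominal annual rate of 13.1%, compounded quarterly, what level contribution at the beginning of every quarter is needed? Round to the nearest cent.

£4,002.48

Periodic rate i = 0.131/4 = 0.03275; n = 23 × 4 = 92 periods.
PMT = 2.321e+06 / ( [(1+0.03275)^92 − 1] / 0.03275 × (1+i) ) = 2.321e+06 / 579.889864 = 4,002.4842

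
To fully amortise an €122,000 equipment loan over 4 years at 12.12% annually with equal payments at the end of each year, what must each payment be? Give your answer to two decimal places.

€40,268.16

PMT = 122000 / ( [1 − (1+0.1212)^(−4)] / 0.1212 ) = 122000 / 3.029689 = 40,268.1613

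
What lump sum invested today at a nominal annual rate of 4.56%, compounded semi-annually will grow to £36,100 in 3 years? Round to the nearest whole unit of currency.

£31,533

Periodic rate i = 0.0456/2 = 0.0228; n = 3 × 2 = 6 periods.
PV = FV·(1+i)^(−n) = 36,100 × 0.873485 = 31,532.8254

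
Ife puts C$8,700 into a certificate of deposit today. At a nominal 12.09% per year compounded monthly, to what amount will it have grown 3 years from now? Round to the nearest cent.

With 12 periods per year: i = 0.010075, n = 36.
FV = 8,700 × (1 + 0.010075)^36 = 12,481.0077

C$12,481.01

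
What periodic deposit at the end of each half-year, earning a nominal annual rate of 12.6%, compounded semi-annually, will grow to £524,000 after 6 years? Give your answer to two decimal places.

£30,521.19

i = 0.126/2 = 0.063 per half-year; n = 6·2 = 12.
FV-annuity factor = 17.168398; PMT = 524000 / 17.168398 = 30,521.1934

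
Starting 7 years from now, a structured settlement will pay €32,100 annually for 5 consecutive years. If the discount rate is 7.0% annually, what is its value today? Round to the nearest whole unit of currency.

€87,702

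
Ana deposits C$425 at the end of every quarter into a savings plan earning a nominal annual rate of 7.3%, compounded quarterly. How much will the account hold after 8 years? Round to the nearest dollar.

C$18,252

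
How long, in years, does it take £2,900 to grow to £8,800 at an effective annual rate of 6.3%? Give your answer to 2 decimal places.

n = ln(8800/2900) / ln(1+0.063) = ln(3.03448) / 0.061095 = 18.1691 years

18.17 years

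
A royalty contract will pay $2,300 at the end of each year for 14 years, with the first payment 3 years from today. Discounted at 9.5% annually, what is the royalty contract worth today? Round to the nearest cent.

$14,524.52

PV at t=2 (ordinary 14-year annuity): 2300 × a(14|0.095) = 2300 × 7.571852 = 17,415.2587
Discount back 2 years: 17,415.2587 × (1+0.095)^(−2) = 17,415.2587 × 0.834011 = 14,524.5168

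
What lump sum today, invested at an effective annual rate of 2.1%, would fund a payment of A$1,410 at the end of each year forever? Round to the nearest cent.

PV = C/r = 1410/0.021 = 67,142.8571

A$67,142.86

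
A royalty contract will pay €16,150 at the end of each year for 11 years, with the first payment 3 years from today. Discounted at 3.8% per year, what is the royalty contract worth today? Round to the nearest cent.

€132,740.24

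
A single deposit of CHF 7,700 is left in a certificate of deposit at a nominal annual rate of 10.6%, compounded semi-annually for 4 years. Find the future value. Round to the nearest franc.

Periodic rate i = 0.106/2 = 0.053; n = 4 × 2 = 8 periods.
7,700 × (1+0.053)^8 = 7,700 × 1.511565 = 11,639.0543

CHF 11,639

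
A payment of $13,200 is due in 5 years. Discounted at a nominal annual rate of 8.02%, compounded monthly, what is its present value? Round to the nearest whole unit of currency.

$8,851

i = 0.0802/12 = 0.00668333 per month; n = 5·12 = 60.
PV = 13,200 / (1 + 0.00668333)^60 = 13,200 / 1.491326 = 8,851.1810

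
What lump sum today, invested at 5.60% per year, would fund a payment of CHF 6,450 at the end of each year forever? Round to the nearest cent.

PV = C/r = 6450/0.056 = 115,178.5714

CHF 115,178.57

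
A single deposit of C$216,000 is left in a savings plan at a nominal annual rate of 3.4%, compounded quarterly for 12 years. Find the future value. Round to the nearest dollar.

C$324,263

With 4 periods per year: i = 0.0085, n = 48.
216,000 × (1+0.0085)^48 = 216,000 × 1.501216 = 324,262.7589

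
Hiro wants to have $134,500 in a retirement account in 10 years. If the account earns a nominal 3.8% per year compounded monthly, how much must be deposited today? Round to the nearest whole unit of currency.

$92,035

Periodic rate i = 0.038/12 = 0.00316667; n = 10 × 12 = 120 periods.
PV = 134,500 / (1 + 0.00316667)^120 = 134,500 / 1.461407 = 92,034.6005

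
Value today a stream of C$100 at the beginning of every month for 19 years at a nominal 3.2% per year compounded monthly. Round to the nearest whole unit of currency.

C$17,113

i = 0.032/12 = 0.00266667 per month; n = 19·12 = 228.
PV = 100 × [1 − (1+0.00266667)^(−228)] / 0.00266667 × (1+i) = 100 × 171.125341 = 17,112.5341
(annuity-due: payments at period start, so ×(1+i).)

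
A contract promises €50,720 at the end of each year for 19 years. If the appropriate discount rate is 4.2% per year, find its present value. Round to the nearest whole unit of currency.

€654,978

PV = 50720 × [1 − (1+0.042)^(−19)] / 0.042 = 50720 × 12.913600 = 654,977.8028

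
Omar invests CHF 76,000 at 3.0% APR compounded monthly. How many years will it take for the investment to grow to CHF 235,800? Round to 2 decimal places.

Periodic rate i = 0.03/12 = 0.0025.
n = ln(235800/76000) / ln(1+0.0025) = ln(3.10263) / 0.002497 = 453.4661 months
= 453.4661/12 years

37.79 years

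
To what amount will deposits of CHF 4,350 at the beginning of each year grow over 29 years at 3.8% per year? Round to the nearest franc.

CHF 231,626

FV = PMT · [(1+i)^n − 1] / i × (1+i) = 4350 · 53.247466 = 231,626.4783
(Beginning-of-period payments → annuity-due factor ×(1+i).)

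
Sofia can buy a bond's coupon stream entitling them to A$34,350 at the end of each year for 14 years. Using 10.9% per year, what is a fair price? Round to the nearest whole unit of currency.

PV = 34350 × [1 − (1+0.109)^(−14)] / 0.109 = 34350 × 7.018892 = 241,098.9466

A$241,099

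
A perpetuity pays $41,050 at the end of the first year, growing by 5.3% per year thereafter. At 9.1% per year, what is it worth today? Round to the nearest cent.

PV = D₁/(r − g) = 41050/(0.091 − 0.053) = 1,080,263.1579

$1,080,263.16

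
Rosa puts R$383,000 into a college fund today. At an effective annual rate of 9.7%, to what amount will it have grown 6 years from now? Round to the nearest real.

R$667,480

FV = 383,000 × (1 + 0.097)^6 = 667,480.4336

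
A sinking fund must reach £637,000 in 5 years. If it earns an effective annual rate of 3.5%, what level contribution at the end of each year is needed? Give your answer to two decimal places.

£118,788.63

PMT = 637000 / ( [(1+0.035)^5 − 1] / 0.035 ) = 637000 / 5.362466 = 118,788.6347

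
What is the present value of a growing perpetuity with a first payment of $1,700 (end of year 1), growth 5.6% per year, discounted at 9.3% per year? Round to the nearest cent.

PV = PMT / (i − g) = 1700 / (0.093 − 0.056) = 1700 / 0.037000 = 45,945.9459

$45,945.95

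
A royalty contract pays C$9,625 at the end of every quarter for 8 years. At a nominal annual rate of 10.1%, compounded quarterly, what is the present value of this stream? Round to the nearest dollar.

C$209,561

i = 0.101/4 = 0.02525 per quarter; n = 8·4 = 32.
PV = 9625 × [1 − (1+0.02525)^(−32)] / 0.02525 = 9625 × 21.772549 = 209,560.7830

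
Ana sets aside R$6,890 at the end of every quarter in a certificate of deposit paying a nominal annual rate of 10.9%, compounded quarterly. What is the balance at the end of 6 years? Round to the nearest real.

R$229,193

i = 0.109/4 = 0.02725 per quarter; n = 6·4 = 24.
Accumulation factor s(24|0.02725) = 33.264571; FV = 6890 × 33.264571 = 229,192.8954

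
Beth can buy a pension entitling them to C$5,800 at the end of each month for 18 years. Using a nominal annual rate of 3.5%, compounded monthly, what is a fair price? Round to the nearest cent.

C$928,502.99

Periodic rate i = 0.035/12 = 0.00291667; n = 18 × 12 = 216 periods.
PV = 5800 × [1 − (1+0.00291667)^(−216)] / 0.00291667 = 5800 × 160.086722 = 928,502.9873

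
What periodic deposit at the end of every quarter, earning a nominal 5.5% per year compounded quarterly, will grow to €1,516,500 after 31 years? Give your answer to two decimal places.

i = 0.055/4 = 0.01375 per quarter; n = 31·4 = 124.
PMT = 1.5165e+06 / ( [(1+0.01375)^124 − 1] / 0.01375 ) = 1.5165e+06 / 322.753011 = 4,698.6394

€4,698.64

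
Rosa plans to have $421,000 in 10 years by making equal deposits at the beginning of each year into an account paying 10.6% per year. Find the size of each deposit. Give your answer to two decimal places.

$23,205.85

PMT = 421000 / ( [(1+0.106)^10 − 1] / 0.106 × (1+i) ) = 421000 / 18.141978 = 23,205.8487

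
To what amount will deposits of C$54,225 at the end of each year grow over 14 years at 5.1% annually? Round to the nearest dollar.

FV = PMT · [(1+i)^n − 1] / i = 54225 · 19.735191 = 1,070,140.7251

C$1,070,141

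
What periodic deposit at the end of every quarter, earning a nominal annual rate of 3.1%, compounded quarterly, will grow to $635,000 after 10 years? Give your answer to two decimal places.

i = 0.031/4 = 0.00775 per quarter; n = 10·4 = 40.
PMT = 635000 / ( [(1+0.00775)^40 − 1] / 0.00775 ) = 635000 / 46.683443 = 13,602.2528

$13,602.25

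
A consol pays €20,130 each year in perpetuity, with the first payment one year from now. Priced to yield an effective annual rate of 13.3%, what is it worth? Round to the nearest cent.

€151,353.38

PV = C/r = 20130/0.133 = 151,353.3835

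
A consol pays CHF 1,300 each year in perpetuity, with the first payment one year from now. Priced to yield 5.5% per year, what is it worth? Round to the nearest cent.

PV = C/r = 1300/0.055 = 23,636.3636

CHF 23,636.36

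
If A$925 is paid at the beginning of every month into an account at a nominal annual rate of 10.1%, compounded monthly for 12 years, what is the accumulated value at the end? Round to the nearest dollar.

i = 0.101/12 = 0.00841667 per month; n = 12·12 = 144.
FV = PMT · [(1+i)^n − 1] / i × (1+i) = 925 · 280.743003 = 259,687.2777
(Beginning-of-period payments → annuity-due factor ×(1+i).)

A$259,687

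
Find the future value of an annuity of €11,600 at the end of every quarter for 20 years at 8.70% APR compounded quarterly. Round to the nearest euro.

Periodic rate i = 0.087/4 = 0.02175; n = 20 × 4 = 80 periods.
FV = 11600 × [(1+0.02175)^80 − 1] / 0.02175 = 11600 × 211.129129 = 2,449,097.8987

€2,449,098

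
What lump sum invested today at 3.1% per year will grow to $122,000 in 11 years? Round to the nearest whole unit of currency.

Discount factor = (1+0.031)^(−11) = 0.714751; PV = 122,000 × 0.714751 = 87,199.6040

$87,200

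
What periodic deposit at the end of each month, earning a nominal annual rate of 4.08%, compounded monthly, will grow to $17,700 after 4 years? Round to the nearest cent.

Periodic rate i = 0.0408/12 = 0.0034; n = 4 × 12 = 48 periods.
FV-annuity factor = 52.043024; PMT = 17700 / 52.043024 = 340.1032

$340.10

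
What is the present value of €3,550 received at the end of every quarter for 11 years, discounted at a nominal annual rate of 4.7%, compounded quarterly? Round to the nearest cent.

€121,423.10

With 4 periods per year: i = 0.01175, n = 44.
Annuity factor a(44|0.01175) = 34.203690; PV = 3550 × 34.203690 = 121,423.0997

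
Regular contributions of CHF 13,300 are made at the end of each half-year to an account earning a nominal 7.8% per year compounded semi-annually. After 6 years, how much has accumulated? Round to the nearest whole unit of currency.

CHF 198,701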